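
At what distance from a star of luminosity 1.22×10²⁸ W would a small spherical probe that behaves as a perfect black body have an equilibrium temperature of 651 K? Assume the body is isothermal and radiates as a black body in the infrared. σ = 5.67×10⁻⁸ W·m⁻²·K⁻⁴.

For an isothermal black-emitting sphere, (1−a)S·πr² = σ·4πr²·T⁴ ⇒ S = 4σT⁴/(1−a).
S = 4·5.67×10⁻⁸·(651)⁴/1.00 = 40730 W/m².
Flux falls as S = L/(4πd²), so d = √(L/(4πS)) = √(1.22×10²⁸/(4π·40730)).

d ≈ 1.54×10¹¹ m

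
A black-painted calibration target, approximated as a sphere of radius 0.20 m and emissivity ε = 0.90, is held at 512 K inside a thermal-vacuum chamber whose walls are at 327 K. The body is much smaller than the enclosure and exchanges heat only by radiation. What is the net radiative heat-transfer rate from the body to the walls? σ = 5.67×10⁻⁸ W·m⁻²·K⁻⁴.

For a small grey body in a large enclosure: P_net = εσA(T_body⁴ − T_wall⁴).
A = 4πr² = 0.5027 m²; T_body⁴ − T_wall⁴ = 6.872×10¹⁰ − 1.143×10¹⁰ = 5.729×10¹⁰ K⁴.
|P_net| = 0.90·5.67×10⁻⁸·0.5027·5.729×10¹⁰.

P_net ≈ 1470 W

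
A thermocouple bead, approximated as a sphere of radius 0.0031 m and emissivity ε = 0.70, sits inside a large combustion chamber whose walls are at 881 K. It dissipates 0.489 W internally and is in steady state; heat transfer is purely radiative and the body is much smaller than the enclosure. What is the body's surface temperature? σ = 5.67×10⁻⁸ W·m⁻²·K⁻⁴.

For a small grey body in a large enclosure, net radiated power = εσA(T⁴ − T_w⁴).
Steady state: P = εσA(T⁴ − T_w⁴) with A = 4πr² = 1.208×10⁻⁴ m².
T⁴ = P/(εσA) + T_w⁴ = 0.489/(0.70·5.67×10⁻⁸·1.208×10⁻⁴) + (881)⁴
    = 1.020×10¹¹ + 6.024×10¹¹ = 7.044×10¹¹ K⁴.

T ≈ 916 K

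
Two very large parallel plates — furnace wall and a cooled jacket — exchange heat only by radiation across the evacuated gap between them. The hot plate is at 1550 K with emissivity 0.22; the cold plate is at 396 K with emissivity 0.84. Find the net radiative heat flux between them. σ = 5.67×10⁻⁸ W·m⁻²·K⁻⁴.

q ≈ 68800 W/m²

For two infinite grey parallel plates, q = σ(T₁⁴ − T₂⁴)/(1/ε₁ + 1/ε₂ − 1).
T₁⁴ − T₂⁴ = 5.772×10¹² − 2.459×10¹⁰ = 5.747×10¹² K⁴.
1/ε₁ + 1/ε₂ − 1 = 4.545 + 1.190 − 1 = 4.736.
q = 5.67×10⁻⁸ × 5.747×10¹² / 4.736.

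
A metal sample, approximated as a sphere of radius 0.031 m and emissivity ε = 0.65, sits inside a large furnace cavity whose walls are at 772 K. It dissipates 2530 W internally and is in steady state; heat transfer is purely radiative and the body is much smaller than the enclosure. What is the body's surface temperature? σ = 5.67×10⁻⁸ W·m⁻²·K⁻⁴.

For a small grey body in a large enclosure, net radiated power = εσA(T⁴ − T_w⁴).
Steady state: P = εσA(T⁴ − T_w⁴) with A = 4πr² = 0.01208 m².
T⁴ = P/(εσA) + T_w⁴ = 2530/(0.65·5.67×10⁻⁸·0.01208) + (772)⁴
    = 5.684×10¹² + 3.552×10¹¹ = 6.040×10¹² K⁴.

T ≈ 1570 K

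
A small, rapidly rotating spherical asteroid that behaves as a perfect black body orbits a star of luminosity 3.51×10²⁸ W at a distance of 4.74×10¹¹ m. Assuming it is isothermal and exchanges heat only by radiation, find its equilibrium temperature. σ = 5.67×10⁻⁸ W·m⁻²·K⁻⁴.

First find the stellar flux at distance d: S = L/(4πd²) = 3.51×10²⁸/(4π·(4.74×10¹¹)²) = 12430 W/m².
For an isothermal sphere, absorbed (1−a)S·πr² = emitted σ·4πr²·T⁴, so T⁴ = (1−a)S/(4σ).
T⁴ = 1.00·12430/(4·5.67×10⁻⁸) = 5.481×10¹⁰ K⁴.

T ≈ 484 K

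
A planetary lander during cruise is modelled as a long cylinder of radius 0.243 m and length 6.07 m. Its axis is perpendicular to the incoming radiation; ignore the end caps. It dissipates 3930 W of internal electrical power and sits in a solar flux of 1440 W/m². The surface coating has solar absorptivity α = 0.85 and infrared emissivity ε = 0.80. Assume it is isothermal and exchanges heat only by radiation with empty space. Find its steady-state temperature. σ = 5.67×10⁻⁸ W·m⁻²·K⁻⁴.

T ≈ 366 K

At steady state, absorbed solar power + internal power = radiated power.
Absorbed: α·S·A_cross = 0.85·1440·2.950 = 3611 W (cross-section 2rL).
Total input = 3611 + 3930 = 7541 W.
Radiated: εσ·A_surf·T⁴ with A_surf = 2πrL = 9.268 m².
T⁴ = 7541/(0.80·5.67×10⁻⁸·9.268) = 1.794×10¹⁰ K⁴.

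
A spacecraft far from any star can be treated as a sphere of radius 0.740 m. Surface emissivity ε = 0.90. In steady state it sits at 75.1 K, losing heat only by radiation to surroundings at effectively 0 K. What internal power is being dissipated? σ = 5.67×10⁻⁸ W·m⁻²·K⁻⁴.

P ≈ 11.2 W

Steady state: P = εσA T⁴.
A = 4πr² = 6.881 m²; T⁴ = (75.1)⁴ = 3.181×10⁷ K⁴.
P = 0.90 × 5.67×10⁻⁸ × 6.881 × 3.181×10⁷.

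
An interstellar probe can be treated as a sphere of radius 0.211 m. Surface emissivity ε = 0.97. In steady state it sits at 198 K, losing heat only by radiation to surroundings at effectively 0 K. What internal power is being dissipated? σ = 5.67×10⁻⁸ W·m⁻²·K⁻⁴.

Steady state: P = εσA T⁴.
A = 4πr² = 0.5595 m²; T⁴ = (198)⁴ = 1.537×10⁹ K⁴.
P = 0.97 × 5.67×10⁻⁸ × 0.5595 × 1.537×10⁹.

P ≈ 47.3 W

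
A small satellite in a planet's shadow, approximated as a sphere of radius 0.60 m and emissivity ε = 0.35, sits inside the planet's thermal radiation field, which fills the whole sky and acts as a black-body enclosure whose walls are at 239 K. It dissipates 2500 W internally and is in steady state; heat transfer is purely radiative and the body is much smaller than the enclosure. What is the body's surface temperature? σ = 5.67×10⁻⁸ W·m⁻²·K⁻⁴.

T ≈ 420 K

For a small grey body in a large enclosure, net radiated power = εσA(T⁴ − T_w⁴).
Steady state: P = εσA(T⁴ − T_w⁴) with A = 4πr² = 4.524 m².
T⁴ = P/(εσA) + T_w⁴ = 2500/(0.35·5.67×10⁻⁸·4.524) + (239)⁴
    = 2.785×10¹⁰ + 3.263×10⁹ = 3.111×10¹⁰ K⁴.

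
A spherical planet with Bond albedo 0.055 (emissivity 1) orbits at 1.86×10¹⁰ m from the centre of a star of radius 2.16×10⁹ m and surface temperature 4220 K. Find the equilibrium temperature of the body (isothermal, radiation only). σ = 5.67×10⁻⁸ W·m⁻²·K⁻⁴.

The star's surface emits σT_*⁴; at distance d the flux is S = σT_*⁴(R_*/d)².
S = 5.67×10⁻⁸·(4220)⁴·(2.16×10⁹/1.86×10¹⁰)² = 2.425×10⁵ W/m².
For an isothermal sphere T⁴ = (1−a)S/(4σ) = 1.010×10¹² K⁴.

T ≈ 1000 K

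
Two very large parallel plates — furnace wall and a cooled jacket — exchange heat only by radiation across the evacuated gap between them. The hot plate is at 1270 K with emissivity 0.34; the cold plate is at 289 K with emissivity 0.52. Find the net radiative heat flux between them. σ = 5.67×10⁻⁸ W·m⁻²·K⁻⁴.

q ≈ 38100 W/m²

For two infinite grey parallel plates, q = σ(T₁⁴ − T₂⁴)/(1/ε₁ + 1/ε₂ − 1).
T₁⁴ − T₂⁴ = 2.601×10¹² − 6.976×10⁹ = 2.594×10¹² K⁴.
1/ε₁ + 1/ε₂ − 1 = 2.941 + 1.923 − 1 = 3.864.
q = 5.67×10⁻⁸ × 2.594×10¹² / 3.864.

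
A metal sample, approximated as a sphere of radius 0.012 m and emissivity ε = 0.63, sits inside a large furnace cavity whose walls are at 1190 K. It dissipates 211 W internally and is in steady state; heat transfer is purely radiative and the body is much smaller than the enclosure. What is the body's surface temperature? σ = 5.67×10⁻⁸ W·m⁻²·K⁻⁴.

For a small grey body in a large enclosure, net radiated power = εσA(T⁴ − T_w⁴).
Steady state: P = εσA(T⁴ − T_w⁴) with A = 4πr² = 0.001810 m².
T⁴ = P/(εσA) + T_w⁴ = 211/(0.63·5.67×10⁻⁸·0.001810) + (1190)⁴
    = 3.264×10¹² + 2.005×10¹² = 5.270×10¹² K⁴.

T ≈ 1520 K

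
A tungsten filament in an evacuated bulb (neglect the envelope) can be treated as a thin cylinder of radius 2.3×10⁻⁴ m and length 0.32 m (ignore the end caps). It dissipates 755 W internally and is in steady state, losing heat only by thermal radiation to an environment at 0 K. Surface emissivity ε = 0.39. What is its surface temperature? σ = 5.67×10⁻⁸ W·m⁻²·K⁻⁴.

Steady state: internal power = radiated power, P = εσA T⁴.
Radiating area A = 2πrL = 4.624×10⁻⁴ m².
T⁴ = P/(εσA) = 755/(0.39·5.67×10⁻⁸·4.624×10⁻⁴) = 7.383×10¹³ K⁴.
T = (7.383×10¹³)^(1/4).

T ≈ 2930 K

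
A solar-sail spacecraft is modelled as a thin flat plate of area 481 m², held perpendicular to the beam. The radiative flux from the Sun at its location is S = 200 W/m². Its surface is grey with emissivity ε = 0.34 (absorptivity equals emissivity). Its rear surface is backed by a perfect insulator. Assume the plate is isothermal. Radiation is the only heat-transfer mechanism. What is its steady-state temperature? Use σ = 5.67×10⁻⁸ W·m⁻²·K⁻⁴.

At equilibrium, absorbed power = emitted power.
Absorbing cross-section = A = 481.0 m²; emitting surface = A = 481.0 m² (ratio 1).
εS·A_cross = εσ·A_surf·T⁴  ⇒  T⁴ = S/(1σ)   (ε cancels).
T⁴ = 200/(1·5.67×10⁻⁸) = 3.527×10⁹ K⁴.
T = (3.527×10⁹)^(1/4).

T ≈ 244 K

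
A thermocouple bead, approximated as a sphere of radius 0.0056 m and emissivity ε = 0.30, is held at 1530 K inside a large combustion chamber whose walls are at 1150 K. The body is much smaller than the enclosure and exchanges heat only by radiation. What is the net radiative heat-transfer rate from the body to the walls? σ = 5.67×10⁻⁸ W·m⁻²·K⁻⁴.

P_net ≈ 25.0 W

For a small grey body in a large enclosure: P_net = εσA(T_body⁴ − T_wall⁴).
A = 4πr² = 3.941×10⁻⁴ m²; T_body⁴ − T_wall⁴ = 5.480×10¹² − 1.749×10¹² = 3.731×10¹² K⁴.
|P_net| = 0.30·5.67×10⁻⁸·3.941×10⁻⁴·3.731×10¹².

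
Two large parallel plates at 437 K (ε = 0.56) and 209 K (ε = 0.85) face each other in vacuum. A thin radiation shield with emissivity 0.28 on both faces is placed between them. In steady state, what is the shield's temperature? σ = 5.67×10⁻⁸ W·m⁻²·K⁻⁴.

In steady state the net flux on the hot side equals that on the cold side.
σ(T₁⁴−T_s⁴)/D₁ = σ(T_s⁴−T₂⁴)/D₂, with D₁ = 1/ε₁+1/ε_s−1 = 4.357, D₂ = 1/ε_s+1/ε₂−1 = 3.748.
Solve for T_s⁴: T_s⁴ = (D₂·T₁⁴ + D₁·T₂⁴)/(D₁+D₂) = 1.789×10¹⁰ K⁴.

T_s ≈ 366 K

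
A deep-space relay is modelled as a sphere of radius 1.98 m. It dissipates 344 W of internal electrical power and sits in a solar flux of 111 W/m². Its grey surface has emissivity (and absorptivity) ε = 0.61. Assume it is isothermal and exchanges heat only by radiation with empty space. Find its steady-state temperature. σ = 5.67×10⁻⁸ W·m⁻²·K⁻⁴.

T ≈ 162 K

At steady state, absorbed solar power + internal power = radiated power.
Absorbed: α·S·A_cross = 0.61·111·12.32 = 833.9 W (cross-section πr²).
Total input = 833.9 + 344 = 1178 W.
Radiated: εσ·A_surf·T⁴ with A_surf = 4πr² = 49.27 m².
T⁴ = 1178/(0.61·5.67×10⁻⁸·49.27) = 6.913×10⁸ K⁴.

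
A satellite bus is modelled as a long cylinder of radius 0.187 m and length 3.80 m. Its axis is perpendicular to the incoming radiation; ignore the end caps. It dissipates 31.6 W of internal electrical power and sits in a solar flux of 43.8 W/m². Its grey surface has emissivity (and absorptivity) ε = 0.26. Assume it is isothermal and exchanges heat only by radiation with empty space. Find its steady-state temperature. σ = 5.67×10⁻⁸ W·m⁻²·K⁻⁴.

T ≈ 164 K

At steady state, absorbed solar power + internal power = radiated power.
Absorbed: α·S·A_cross = 0.26·43.8·1.421 = 16.18 W (cross-section 2rL).
Total input = 16.18 + 31.6 = 47.78 W.
Radiated: εσ·A_surf·T⁴ with A_surf = 2πrL = 4.465 m².
T⁴ = 47.78/(0.26·5.67×10⁻⁸·4.465) = 7.260×10⁸ K⁴.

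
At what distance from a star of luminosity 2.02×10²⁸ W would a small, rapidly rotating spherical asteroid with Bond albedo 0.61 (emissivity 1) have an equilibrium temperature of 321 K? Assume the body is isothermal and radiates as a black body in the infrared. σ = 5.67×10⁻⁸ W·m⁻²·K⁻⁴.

d ≈ 5.10×10¹¹ m

For an isothermal black-emitting sphere, (1−a)S·πr² = σ·4πr²·T⁴ ⇒ S = 4σT⁴/(1−a).
S = 4·5.67×10⁻⁸·(321)⁴/0.390 = 6174 W/m².
Flux falls as S = L/(4πd²), so d = √(L/(4πS)) = √(2.02×10²⁸/(4π·6174)).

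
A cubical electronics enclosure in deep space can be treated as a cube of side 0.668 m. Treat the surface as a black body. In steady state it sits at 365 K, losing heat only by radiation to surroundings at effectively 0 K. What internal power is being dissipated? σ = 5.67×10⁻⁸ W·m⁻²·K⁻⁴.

P ≈ 2690 W

Steady state: P = εσA T⁴.
A = 6L² = 2.677 m²; T⁴ = (365)⁴ = 1.775×10¹⁰ K⁴.
P = 1.0 × 5.67×10⁻⁸ × 2.677 × 1.775×10¹⁰.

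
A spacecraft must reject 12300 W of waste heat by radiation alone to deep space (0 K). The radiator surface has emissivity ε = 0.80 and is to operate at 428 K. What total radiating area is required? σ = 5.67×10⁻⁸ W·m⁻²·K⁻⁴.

A ≈ 8.08 m²

P = εσA T⁴ ⇒ A = P/(εσT⁴).
T⁴ = 3.356×10¹⁰ K⁴.
A = 12300/(0.80 × 5.67×10⁻⁸ × 3.356×10¹⁰).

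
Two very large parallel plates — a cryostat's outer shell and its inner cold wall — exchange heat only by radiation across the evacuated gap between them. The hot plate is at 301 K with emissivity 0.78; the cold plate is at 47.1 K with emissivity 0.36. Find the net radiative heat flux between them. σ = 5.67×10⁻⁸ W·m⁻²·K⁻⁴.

For two infinite grey parallel plates, q = σ(T₁⁴ − T₂⁴)/(1/ε₁ + 1/ε₂ − 1).
T₁⁴ − T₂⁴ = 8.209×10⁹ − 4.921×10⁶ = 8.204×10⁹ K⁴.
1/ε₁ + 1/ε₂ − 1 = 1.282 + 2.778 − 1 = 3.060.
q = 5.67×10⁻⁸ × 8.204×10⁹ / 3.060.

q ≈ 152 W/m²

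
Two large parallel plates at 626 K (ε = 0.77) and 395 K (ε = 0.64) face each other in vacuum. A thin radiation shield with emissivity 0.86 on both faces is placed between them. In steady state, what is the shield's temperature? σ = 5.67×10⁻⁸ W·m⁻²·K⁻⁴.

In steady state the net flux on the hot side equals that on the cold side.
σ(T₁⁴−T_s⁴)/D₁ = σ(T_s⁴−T₂⁴)/D₂, with D₁ = 1/ε₁+1/ε_s−1 = 1.461, D₂ = 1/ε_s+1/ε₂−1 = 1.725.
Solve for T_s⁴: T_s⁴ = (D₂·T₁⁴ + D₁·T₂⁴)/(D₁+D₂) = 9.430×10¹⁰ K⁴.

T_s ≈ 554 K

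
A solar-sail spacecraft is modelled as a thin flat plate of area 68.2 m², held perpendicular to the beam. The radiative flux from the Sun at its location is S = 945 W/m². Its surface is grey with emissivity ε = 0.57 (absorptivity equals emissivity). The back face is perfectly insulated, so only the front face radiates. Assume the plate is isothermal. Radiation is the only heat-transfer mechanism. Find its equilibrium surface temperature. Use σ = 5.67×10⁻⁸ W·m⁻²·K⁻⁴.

At equilibrium, absorbed power = emitted power.
Absorbing cross-section = A = 68.20 m²; emitting surface = A = 68.20 m² (ratio 1).
εS·A_cross = εσ·A_surf·T⁴  ⇒  T⁴ = S/(1σ)   (ε cancels).
T⁴ = 945/(1·5.67×10⁻⁸) = 1.667×10¹⁰ K⁴.
T = (1.667×10¹⁰)^(1/4).

T ≈ 359 K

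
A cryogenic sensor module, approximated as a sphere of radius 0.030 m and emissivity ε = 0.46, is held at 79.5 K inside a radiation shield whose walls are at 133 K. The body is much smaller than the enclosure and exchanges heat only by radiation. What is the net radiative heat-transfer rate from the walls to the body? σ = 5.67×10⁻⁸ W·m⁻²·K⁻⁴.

P_net ≈ 0.0805 W

For a small grey body in a large enclosure: P_net = εσA(T_body⁴ − T_wall⁴).
A = 4πr² = 0.01131 m²; T_body⁴ − T_wall⁴ = 3.995×10⁷ − 3.129×10⁸ = -2.730×10⁸ K⁴.
|P_net| = 0.46·5.67×10⁻⁸·0.01131·2.730×10⁸.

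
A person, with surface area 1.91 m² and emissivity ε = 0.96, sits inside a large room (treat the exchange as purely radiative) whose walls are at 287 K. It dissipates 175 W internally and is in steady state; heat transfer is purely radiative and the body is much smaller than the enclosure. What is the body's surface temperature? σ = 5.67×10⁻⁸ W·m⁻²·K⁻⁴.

For a small grey body in a large enclosure, net radiated power = εσA(T⁴ − T_w⁴).
Steady state: P = εσA(T⁴ − T_w⁴) with A = 1.91 m².
T⁴ = P/(εσA) + T_w⁴ = 175/(0.96·5.67×10⁻⁸·1.910) + (287)⁴
    = 1.683×10⁹ + 6.785×10⁹ = 8.468×10⁹ K⁴.

T ≈ 303 K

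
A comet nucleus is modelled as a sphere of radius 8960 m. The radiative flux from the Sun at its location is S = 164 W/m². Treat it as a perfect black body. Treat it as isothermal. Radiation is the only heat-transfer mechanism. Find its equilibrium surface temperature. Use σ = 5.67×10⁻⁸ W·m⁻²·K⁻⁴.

T ≈ 164 K

At equilibrium, absorbed power = emitted power.
Absorbing cross-section = πr² = 2.522×10⁸ m²; emitting surface = 4πr² = 1.009×10⁹ m² (ratio 4).
S·A_cross = εσ·A_surf·T⁴  ⇒  T⁴ = S/(4σ).
T⁴ = 1.00·164/(4·5.67×10⁻⁸) = 7.231×10⁸ K⁴.
T = (7.231×10⁸)^(1/4).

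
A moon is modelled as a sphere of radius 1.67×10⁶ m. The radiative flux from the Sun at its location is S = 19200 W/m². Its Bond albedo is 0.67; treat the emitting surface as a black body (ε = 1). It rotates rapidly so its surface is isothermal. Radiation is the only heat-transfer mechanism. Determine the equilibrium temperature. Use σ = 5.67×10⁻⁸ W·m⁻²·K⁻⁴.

T ≈ 409 K

At equilibrium, absorbed power = emitted power.
Absorbing cross-section = πr² = 8.762×10¹² m²; emitting surface = 4πr² = 3.505×10¹³ m² (ratio 4).
(1−a)S·A_cross = εσ·A_surf·T⁴  ⇒  T⁴ = (1−a)S/(4σ).
T⁴ = 0.330·19200/(4·5.67×10⁻⁸) = 2.794×10¹⁰ K⁴.
T = (2.794×10¹⁰)^(1/4).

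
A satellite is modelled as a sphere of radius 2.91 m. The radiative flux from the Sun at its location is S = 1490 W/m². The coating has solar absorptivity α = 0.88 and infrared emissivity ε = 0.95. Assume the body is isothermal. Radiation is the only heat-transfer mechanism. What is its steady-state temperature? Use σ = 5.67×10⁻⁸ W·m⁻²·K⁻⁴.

T ≈ 279 K

At equilibrium, absorbed power = emitted power.
Absorbing cross-section = πr² = 26.60 m²; emitting surface = 4πr² = 106.4 m² (ratio 4).
αS·A_cross = εσ·A_surf·T⁴  ⇒  T⁴ = αS/(ε·4σ).
T⁴ = 0.880·1490/(0.95·4·5.67×10⁻⁸) = 6.086×10⁹ K⁴.
T = (6.086×10⁹)^(1/4).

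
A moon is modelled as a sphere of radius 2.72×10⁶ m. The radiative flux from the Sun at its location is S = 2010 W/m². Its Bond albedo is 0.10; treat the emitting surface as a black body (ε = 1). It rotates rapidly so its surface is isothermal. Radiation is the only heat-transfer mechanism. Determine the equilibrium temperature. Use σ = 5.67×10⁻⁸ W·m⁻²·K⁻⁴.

T ≈ 299 K

At equilibrium, absorbed power = emitted power.
Absorbing cross-section = πr² = 2.324×10¹³ m²; emitting surface = 4πr² = 9.297×10¹³ m² (ratio 4).
(1−a)S·A_cross = εσ·A_surf·T⁴  ⇒  T⁴ = (1−a)S/(4σ).
T⁴ = 0.900·2010/(4·5.67×10⁻⁸) = 7.976×10⁹ K⁴.
T = (7.976×10⁹)^(1/4).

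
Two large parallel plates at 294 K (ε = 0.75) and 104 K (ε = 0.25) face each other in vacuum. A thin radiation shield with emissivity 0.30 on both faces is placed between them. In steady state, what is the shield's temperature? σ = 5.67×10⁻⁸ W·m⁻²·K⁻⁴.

In steady state the net flux on the hot side equals that on the cold side.
σ(T₁⁴−T_s⁴)/D₁ = σ(T_s⁴−T₂⁴)/D₂, with D₁ = 1/ε₁+1/ε_s−1 = 3.667, D₂ = 1/ε_s+1/ε₂−1 = 6.333.
Solve for T_s⁴: T_s⁴ = (D₂·T₁⁴ + D₁·T₂⁴)/(D₁+D₂) = 4.775×10⁹ K⁴.

T_s ≈ 263 K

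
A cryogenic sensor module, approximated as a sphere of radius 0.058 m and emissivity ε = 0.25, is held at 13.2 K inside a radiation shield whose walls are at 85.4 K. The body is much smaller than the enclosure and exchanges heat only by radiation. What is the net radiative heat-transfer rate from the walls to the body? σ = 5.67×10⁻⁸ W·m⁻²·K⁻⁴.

P_net ≈ 0.0319 W

For a small grey body in a large enclosure: P_net = εσA(T_body⁴ − T_wall⁴).
A = 4πr² = 0.04227 m²; T_body⁴ − T_wall⁴ = 30360 − 5.319×10⁷ = -5.316×10⁷ K⁴.
|P_net| = 0.25·5.67×10⁻⁸·0.04227·5.316×10⁷.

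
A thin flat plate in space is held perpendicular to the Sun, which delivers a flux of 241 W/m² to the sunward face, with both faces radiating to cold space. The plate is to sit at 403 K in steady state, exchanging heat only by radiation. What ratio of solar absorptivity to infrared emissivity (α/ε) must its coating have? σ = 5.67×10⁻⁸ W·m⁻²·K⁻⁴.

Balance: αS·A = εσ·2A·T⁴ ⇒ α/ε = 2σT⁴/S.
α/ε = 2·5.67×10⁻⁸·(403)⁴/241 = 2·5.67×10⁻⁸·2.638×10¹⁰/241.

α/ε ≈ 12.4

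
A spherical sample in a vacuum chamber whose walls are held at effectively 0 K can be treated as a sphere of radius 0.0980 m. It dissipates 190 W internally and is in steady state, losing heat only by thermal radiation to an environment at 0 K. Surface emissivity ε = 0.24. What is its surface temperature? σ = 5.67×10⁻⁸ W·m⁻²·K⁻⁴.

T ≈ 583 K

Steady state: internal power = radiated power, P = εσA T⁴.
Radiating area A = 4πr² = 0.1207 m².
T⁴ = P/(εσA) = 190/(0.24·5.67×10⁻⁸·0.1207) = 1.157×10¹¹ K⁴.
T = (1.157×10¹¹)^(1/4).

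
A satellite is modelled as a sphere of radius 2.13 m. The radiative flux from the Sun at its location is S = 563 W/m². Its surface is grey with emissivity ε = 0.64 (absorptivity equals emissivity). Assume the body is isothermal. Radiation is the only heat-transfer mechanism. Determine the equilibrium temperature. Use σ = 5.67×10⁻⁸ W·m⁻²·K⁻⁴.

At equilibrium, absorbed power = emitted power.
Absorbing cross-section = πr² = 14.25 m²; emitting surface = 4πr² = 57.01 m² (ratio 4).
εS·A_cross = εσ·A_surf·T⁴  ⇒  T⁴ = S/(4σ)   (ε cancels).
T⁴ = 563/(4·5.67×10⁻⁸) = 2.482×10⁹ K⁴.
T = (2.482×10⁹)^(1/4).

T ≈ 223 K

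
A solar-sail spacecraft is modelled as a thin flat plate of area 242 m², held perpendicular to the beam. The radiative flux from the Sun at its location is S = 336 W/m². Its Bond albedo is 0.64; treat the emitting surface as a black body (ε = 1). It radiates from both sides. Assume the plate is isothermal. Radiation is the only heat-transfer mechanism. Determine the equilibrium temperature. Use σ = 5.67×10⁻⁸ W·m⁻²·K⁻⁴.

T ≈ 181 K

At equilibrium, absorbed power = emitted power.
Absorbing cross-section = A = 242.0 m²; emitting surface = 2A = 484.0 m² (ratio 2).
(1−a)S·A_cross = εσ·A_surf·T⁴  ⇒  T⁴ = (1−a)S/(2σ).
T⁴ = 0.360·336/(2·5.67×10⁻⁸) = 1.067×10⁹ K⁴.
T = (1.067×10⁹)^(1/4).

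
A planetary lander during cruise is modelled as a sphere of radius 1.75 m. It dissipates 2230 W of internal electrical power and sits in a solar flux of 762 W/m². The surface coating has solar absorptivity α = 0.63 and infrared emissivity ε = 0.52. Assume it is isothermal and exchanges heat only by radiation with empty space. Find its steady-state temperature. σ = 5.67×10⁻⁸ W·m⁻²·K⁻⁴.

At steady state, absorbed solar power + internal power = radiated power.
Absorbed: α·S·A_cross = 0.63·762·9.621 = 4619 W (cross-section πr²).
Total input = 4619 + 2230 = 6849 W.
Radiated: εσ·A_surf·T⁴ with A_surf = 4πr² = 38.48 m².
T⁴ = 6849/(0.52·5.67×10⁻⁸·38.48) = 6.036×10⁹ K⁴.

T ≈ 279 K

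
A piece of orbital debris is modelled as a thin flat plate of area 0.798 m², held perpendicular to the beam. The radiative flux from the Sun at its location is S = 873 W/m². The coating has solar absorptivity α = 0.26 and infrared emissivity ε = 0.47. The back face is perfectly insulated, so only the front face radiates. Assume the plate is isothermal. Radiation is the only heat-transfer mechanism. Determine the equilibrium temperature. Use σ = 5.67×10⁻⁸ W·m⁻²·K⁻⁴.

T ≈ 304 K

At equilibrium, absorbed power = emitted power.
Absorbing cross-section = A = 0.7980 m²; emitting surface = A = 0.7980 m² (ratio 1).
αS·A_cross = εσ·A_surf·T⁴  ⇒  T⁴ = αS/(ε·1σ).
T⁴ = 0.260·873/(0.47·1·5.67×10⁻⁸) = 8.517×10⁹ K⁴.
T = (8.517×10⁹)^(1/4).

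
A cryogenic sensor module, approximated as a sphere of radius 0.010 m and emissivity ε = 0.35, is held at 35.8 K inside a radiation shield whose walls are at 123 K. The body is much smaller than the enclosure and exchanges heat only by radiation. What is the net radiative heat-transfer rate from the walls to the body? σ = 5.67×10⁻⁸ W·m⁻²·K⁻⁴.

For a small grey body in a large enclosure: P_net = εσA(T_body⁴ − T_wall⁴).
A = 4πr² = 0.001257 m²; T_body⁴ − T_wall⁴ = 1.643×10⁶ − 2.289×10⁸ = -2.272×10⁸ K⁴.
|P_net| = 0.35·5.67×10⁻⁸·0.001257·2.272×10⁸.

P_net ≈ 0.00567 W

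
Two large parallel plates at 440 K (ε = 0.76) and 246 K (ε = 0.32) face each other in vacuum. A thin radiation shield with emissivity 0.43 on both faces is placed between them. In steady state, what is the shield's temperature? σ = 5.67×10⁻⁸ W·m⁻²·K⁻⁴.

In steady state the net flux on the hot side equals that on the cold side.
σ(T₁⁴−T_s⁴)/D₁ = σ(T_s⁴−T₂⁴)/D₂, with D₁ = 1/ε₁+1/ε_s−1 = 2.641, D₂ = 1/ε_s+1/ε₂−1 = 4.451.
Solve for T_s⁴: T_s⁴ = (D₂·T₁⁴ + D₁·T₂⁴)/(D₁+D₂) = 2.489×10¹⁰ K⁴.

T_s ≈ 397 K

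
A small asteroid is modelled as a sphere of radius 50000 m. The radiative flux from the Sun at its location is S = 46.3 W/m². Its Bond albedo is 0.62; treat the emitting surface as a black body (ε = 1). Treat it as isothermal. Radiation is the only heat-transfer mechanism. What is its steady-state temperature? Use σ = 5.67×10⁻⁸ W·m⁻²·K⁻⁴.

At equilibrium, absorbed power = emitted power.
Absorbing cross-section = πr² = 7.854×10⁹ m²; emitting surface = 4πr² = 3.142×10¹⁰ m² (ratio 4).
(1−a)S·A_cross = εσ·A_surf·T⁴  ⇒  T⁴ = (1−a)S/(4σ).
T⁴ = 0.380·46.3/(4·5.67×10⁻⁸) = 7.757×10⁷ K⁴.
T = (7.757×10⁷)^(1/4).

T ≈ 93.8 K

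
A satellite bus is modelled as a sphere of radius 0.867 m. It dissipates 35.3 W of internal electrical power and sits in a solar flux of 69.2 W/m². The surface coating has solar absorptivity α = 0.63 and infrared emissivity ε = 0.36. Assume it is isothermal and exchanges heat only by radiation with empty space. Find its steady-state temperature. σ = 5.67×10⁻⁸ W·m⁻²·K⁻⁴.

T ≈ 164 K

At steady state, absorbed solar power + internal power = radiated power.
Absorbed: α·S·A_cross = 0.63·69.2·2.362 = 103.0 W (cross-section πr²).
Total input = 103.0 + 35.3 = 138.3 W.
Radiated: εσ·A_surf·T⁴ with A_surf = 4πr² = 9.446 m².
T⁴ = 138.3/(0.36·5.67×10⁻⁸·9.446) = 7.170×10⁸ K⁴.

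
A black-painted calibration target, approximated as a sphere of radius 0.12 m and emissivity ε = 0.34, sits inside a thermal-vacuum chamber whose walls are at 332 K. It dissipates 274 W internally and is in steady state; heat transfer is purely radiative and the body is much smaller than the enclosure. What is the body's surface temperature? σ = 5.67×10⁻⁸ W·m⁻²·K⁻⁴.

For a small grey body in a large enclosure, net radiated power = εσA(T⁴ − T_w⁴).
Steady state: P = εσA(T⁴ − T_w⁴) with A = 4πr² = 0.1810 m².
T⁴ = P/(εσA) + T_w⁴ = 274/(0.34·5.67×10⁻⁸·0.1810) + (332)⁴
    = 7.854×10¹⁰ + 1.215×10¹⁰ = 9.069×10¹⁰ K⁴.

T ≈ 549 K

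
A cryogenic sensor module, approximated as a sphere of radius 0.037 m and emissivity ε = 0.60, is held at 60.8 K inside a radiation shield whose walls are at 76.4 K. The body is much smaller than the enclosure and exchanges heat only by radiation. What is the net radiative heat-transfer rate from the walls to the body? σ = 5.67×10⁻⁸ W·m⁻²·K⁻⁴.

P_net ≈ 0.0119 W

For a small grey body in a large enclosure: P_net = εσA(T_body⁴ − T_wall⁴).
A = 4πr² = 0.01720 m²; T_body⁴ − T_wall⁴ = 1.367×10⁷ − 3.407×10⁷ = -2.040×10⁷ K⁴.
|P_net| = 0.60·5.67×10⁻⁸·0.01720·2.040×10⁷.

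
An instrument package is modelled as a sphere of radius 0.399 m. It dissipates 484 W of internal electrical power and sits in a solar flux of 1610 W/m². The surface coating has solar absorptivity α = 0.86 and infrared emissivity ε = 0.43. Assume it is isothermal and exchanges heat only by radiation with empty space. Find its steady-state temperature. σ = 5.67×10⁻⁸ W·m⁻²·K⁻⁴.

At steady state, absorbed solar power + internal power = radiated power.
Absorbed: α·S·A_cross = 0.86·1610·0.5001 = 692.5 W (cross-section πr²).
Total input = 692.5 + 484 = 1177 W.
Radiated: εσ·A_surf·T⁴ with A_surf = 4πr² = 2.001 m².
T⁴ = 1177/(0.43·5.67×10⁻⁸·2.001) = 2.412×10¹⁰ K⁴.

T ≈ 394 K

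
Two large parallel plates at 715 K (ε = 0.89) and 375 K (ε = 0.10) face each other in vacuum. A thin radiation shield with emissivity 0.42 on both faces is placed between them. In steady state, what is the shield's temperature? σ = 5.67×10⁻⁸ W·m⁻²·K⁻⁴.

In steady state the net flux on the hot side equals that on the cold side.
σ(T₁⁴−T_s⁴)/D₁ = σ(T_s⁴−T₂⁴)/D₂, with D₁ = 1/ε₁+1/ε_s−1 = 2.505, D₂ = 1/ε_s+1/ε₂−1 = 11.38.
Solve for T_s⁴: T_s⁴ = (D₂·T₁⁴ + D₁·T₂⁴)/(D₁+D₂) = 2.178×10¹¹ K⁴.

T_s ≈ 683 K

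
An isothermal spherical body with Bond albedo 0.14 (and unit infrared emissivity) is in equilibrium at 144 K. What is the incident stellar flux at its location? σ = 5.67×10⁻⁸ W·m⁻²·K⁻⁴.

S ≈ 113 W/m²

(1−a)S·πr² = σ·4πr²·T⁴ ⇒ S = 4σT⁴/(1−a).
S = 4·5.67×10⁻⁸·4.300×10⁸/0.860.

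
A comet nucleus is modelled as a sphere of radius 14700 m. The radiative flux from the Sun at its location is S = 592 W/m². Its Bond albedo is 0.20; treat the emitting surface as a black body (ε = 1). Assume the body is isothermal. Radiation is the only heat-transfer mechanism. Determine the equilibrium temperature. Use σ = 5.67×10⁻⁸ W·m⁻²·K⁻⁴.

T ≈ 214 K

At equilibrium, absorbed power = emitted power.
Absorbing cross-section = πr² = 6.789×10⁸ m²; emitting surface = 4πr² = 2.715×10⁹ m² (ratio 4).
(1−a)S·A_cross = εσ·A_surf·T⁴  ⇒  T⁴ = (1−a)S/(4σ).
T⁴ = 0.800·592/(4·5.67×10⁻⁸) = 2.088×10⁹ K⁴.
T = (2.088×10⁹)^(1/4).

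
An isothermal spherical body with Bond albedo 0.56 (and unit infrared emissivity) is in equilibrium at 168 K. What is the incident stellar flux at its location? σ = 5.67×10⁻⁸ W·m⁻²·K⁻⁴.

(1−a)S·πr² = σ·4πr²·T⁴ ⇒ S = 4σT⁴/(1−a).
S = 4·5.67×10⁻⁸·7.966×10⁸/0.440.

S ≈ 411 W/m²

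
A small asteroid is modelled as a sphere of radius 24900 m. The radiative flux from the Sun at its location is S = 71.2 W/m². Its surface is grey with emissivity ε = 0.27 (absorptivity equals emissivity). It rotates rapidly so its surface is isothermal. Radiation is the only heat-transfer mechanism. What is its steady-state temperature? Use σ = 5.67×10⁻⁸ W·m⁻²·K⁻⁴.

At equilibrium, absorbed power = emitted power.
Absorbing cross-section = πr² = 1.948×10⁹ m²; emitting surface = 4πr² = 7.791×10⁹ m² (ratio 4).
εS·A_cross = εσ·A_surf·T⁴  ⇒  T⁴ = S/(4σ)   (ε cancels).
T⁴ = 71.2/(4·5.67×10⁻⁸) = 3.139×10⁸ K⁴.
T = (3.139×10⁸)^(1/4).

T ≈ 133 K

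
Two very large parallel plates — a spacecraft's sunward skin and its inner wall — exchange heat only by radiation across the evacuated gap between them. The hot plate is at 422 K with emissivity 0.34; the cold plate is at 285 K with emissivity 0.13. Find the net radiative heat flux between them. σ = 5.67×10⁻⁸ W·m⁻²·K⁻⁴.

For two infinite grey parallel plates, q = σ(T₁⁴ − T₂⁴)/(1/ε₁ + 1/ε₂ − 1).
T₁⁴ − T₂⁴ = 3.171×10¹⁰ − 6.598×10⁹ = 2.512×10¹⁰ K⁴.
1/ε₁ + 1/ε₂ − 1 = 2.941 + 7.692 − 1 = 9.633.
q = 5.67×10⁻⁸ × 2.512×10¹⁰ / 9.633.

q ≈ 148 W/m²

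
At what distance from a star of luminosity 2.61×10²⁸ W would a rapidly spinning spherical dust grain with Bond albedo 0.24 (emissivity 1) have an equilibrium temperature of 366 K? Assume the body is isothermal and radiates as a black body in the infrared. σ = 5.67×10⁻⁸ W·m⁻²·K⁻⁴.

For an isothermal black-emitting sphere, (1−a)S·πr² = σ·4πr²·T⁴ ⇒ S = 4σT⁴/(1−a).
S = 4·5.67×10⁻⁸·(366)⁴/0.760 = 5355 W/m².
Flux falls as S = L/(4πd²), so d = √(L/(4πS)) = √(2.61×10²⁸/(4π·5355)).

d ≈ 6.23×10¹¹ m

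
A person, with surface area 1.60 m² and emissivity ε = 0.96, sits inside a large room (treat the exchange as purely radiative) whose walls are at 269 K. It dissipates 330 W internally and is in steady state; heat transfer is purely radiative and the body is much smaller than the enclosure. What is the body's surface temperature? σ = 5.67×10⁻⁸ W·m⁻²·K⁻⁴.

For a small grey body in a large enclosure, net radiated power = εσA(T⁴ − T_w⁴).
Steady state: P = εσA(T⁴ − T_w⁴) with A = 1.60 m².
T⁴ = P/(εσA) + T_w⁴ = 330/(0.96·5.67×10⁻⁸·1.600) + (269)⁴
    = 3.789×10⁹ + 5.236×10⁹ = 9.025×10⁹ K⁴.

T ≈ 308 K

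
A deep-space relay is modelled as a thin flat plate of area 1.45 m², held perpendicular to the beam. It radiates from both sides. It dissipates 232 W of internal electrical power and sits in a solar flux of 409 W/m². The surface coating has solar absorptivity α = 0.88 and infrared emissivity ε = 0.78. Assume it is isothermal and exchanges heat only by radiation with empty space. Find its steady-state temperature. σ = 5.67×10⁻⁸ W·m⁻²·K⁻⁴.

T ≈ 277 K

At steady state, absorbed solar power + internal power = radiated power.
Absorbed: α·S·A_cross = 0.88·409·1.450 = 521.9 W (cross-section A).
Total input = 521.9 + 232 = 753.9 W.
Radiated: εσ·A_surf·T⁴ with A_surf = 2A = 2.900 m².
T⁴ = 753.9/(0.78·5.67×10⁻⁸·2.900) = 5.878×10⁹ K⁴.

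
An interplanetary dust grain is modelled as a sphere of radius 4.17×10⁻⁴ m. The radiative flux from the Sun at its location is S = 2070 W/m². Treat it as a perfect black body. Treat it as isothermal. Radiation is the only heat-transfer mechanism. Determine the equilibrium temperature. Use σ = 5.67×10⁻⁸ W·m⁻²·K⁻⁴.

T ≈ 309 K

At equilibrium, absorbed power = emitted power.
Absorbing cross-section = πr² = 5.463×10⁻⁷ m²; emitting surface = 4πr² = 2.185×10⁻⁶ m² (ratio 4).
S·A_cross = εσ·A_surf·T⁴  ⇒  T⁴ = S/(4σ).
T⁴ = 1.00·2070/(4·5.67×10⁻⁸) = 9.127×10⁹ K⁴.
T = (9.127×10⁹)^(1/4).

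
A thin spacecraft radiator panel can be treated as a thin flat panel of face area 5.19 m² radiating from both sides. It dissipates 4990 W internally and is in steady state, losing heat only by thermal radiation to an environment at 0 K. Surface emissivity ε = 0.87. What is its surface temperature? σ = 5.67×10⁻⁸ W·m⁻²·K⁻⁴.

Steady state: internal power = radiated power, P = εσA T⁴.
Radiating area A = 2·5.19 = 10.38 m².
T⁴ = P/(εσA) = 4990/(0.87·5.67×10⁻⁸·10.38) = 9.745×10⁹ K⁴.
T = (9.745×10⁹)^(1/4).

T ≈ 314 K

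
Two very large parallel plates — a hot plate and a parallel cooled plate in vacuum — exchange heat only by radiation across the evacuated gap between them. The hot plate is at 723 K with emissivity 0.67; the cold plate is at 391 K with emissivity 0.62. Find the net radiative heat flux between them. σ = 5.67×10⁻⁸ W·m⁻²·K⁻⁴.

q ≈ 6730 W/m²

For two infinite grey parallel plates, q = σ(T₁⁴ − T₂⁴)/(1/ε₁ + 1/ε₂ − 1).
T₁⁴ − T₂⁴ = 2.732×10¹¹ − 2.337×10¹⁰ = 2.499×10¹¹ K⁴.
1/ε₁ + 1/ε₂ − 1 = 1.493 + 1.613 − 1 = 2.105.
q = 5.67×10⁻⁸ × 2.499×10¹¹ / 2.105.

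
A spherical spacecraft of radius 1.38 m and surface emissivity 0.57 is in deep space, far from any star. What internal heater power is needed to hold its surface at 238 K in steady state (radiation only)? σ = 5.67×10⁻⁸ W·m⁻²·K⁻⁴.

P = εσ·4πr²·T⁴.
4πr² = 23.93 m²; T⁴ = 3.209×10⁹ K⁴.
P = 0.57·5.67×10⁻⁸·23.93·3.209×10⁹.

P ≈ 2480 W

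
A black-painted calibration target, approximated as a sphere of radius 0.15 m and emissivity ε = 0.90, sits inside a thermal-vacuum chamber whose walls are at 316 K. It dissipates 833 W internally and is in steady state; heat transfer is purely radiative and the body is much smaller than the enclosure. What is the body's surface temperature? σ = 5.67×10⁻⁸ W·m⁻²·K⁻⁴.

For a small grey body in a large enclosure, net radiated power = εσA(T⁴ − T_w⁴).
Steady state: P = εσA(T⁴ − T_w⁴) with A = 4πr² = 0.2827 m².
T⁴ = P/(εσA) + T_w⁴ = 833/(0.90·5.67×10⁻⁸·0.2827) + (316)⁴
    = 5.773×10¹⁰ + 9.971×10⁹ = 6.770×10¹⁰ K⁴.

T ≈ 510 K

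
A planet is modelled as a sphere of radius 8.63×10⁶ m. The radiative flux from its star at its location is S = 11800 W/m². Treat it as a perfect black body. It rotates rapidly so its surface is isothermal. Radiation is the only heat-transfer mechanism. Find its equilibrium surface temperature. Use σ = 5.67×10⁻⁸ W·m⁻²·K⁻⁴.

At equilibrium, absorbed power = emitted power.
Absorbing cross-section = πr² = 2.340×10¹⁴ m²; emitting surface = 4πr² = 9.359×10¹⁴ m² (ratio 4).
S·A_cross = εσ·A_surf·T⁴  ⇒  T⁴ = S/(4σ).
T⁴ = 1.00·11800/(4·5.67×10⁻⁸) = 5.203×10¹⁰ K⁴.
T = (5.203×10¹⁰)^(1/4).

T ≈ 478 K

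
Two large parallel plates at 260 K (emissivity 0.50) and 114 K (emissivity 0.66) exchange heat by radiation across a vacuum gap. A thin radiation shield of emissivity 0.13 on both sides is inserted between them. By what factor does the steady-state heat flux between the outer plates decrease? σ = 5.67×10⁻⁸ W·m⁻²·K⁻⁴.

factor ≈ 6.72

Without shield: q₀ = σΔ(T⁴)/(1/ε₁+1/ε₂−1) with denominator 2.515.
With shield the two gaps are in series; the resistances add: (1/ε₁+1/ε_s−1)+(1/ε_s+1/ε₂−1) = 8.692+8.207 = 16.90.
Heat-flux ratio q₀/q = 16.90/2.515.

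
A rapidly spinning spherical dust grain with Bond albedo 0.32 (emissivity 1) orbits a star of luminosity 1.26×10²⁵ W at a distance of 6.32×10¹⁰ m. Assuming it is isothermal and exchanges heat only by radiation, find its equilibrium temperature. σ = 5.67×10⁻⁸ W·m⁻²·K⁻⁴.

T ≈ 166 K

First find the stellar flux at distance d: S = L/(4πd²) = 1.26×10²⁵/(4π·(6.32×10¹⁰)²) = 251.0 W/m².
For an isothermal sphere, absorbed (1−a)S·πr² = emitted σ·4πr²·T⁴, so T⁴ = (1−a)S/(4σ).
T⁴ = 0.680·251.0/(4·5.67×10⁻⁸) = 7.526×10⁸ K⁴.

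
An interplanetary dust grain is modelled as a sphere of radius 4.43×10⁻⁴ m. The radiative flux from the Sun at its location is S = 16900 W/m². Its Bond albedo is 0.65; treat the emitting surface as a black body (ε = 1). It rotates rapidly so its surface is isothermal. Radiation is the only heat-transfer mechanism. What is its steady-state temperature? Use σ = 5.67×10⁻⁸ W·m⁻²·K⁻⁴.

At equilibrium, absorbed power = emitted power.
Absorbing cross-section = πr² = 6.165×10⁻⁷ m²; emitting surface = 4πr² = 2.466×10⁻⁶ m² (ratio 4).
(1−a)S·A_cross = εσ·A_surf·T⁴  ⇒  T⁴ = (1−a)S/(4σ).
T⁴ = 0.350·16900/(4·5.67×10⁻⁸) = 2.608×10¹⁰ K⁴.
T = (2.608×10¹⁰)^(1/4).

T ≈ 402 K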